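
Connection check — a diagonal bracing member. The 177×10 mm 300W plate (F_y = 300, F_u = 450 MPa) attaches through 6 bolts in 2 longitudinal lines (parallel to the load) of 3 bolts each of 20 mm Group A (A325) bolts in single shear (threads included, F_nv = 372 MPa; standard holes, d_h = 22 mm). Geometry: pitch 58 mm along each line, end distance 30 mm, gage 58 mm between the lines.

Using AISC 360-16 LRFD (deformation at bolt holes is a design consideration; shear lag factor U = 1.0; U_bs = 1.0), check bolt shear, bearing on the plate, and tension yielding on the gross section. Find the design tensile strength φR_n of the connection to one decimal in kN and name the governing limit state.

Bolt shear: A_b = π(20)²/4 = 314.16 mm². φR_n = 0.75 × 372 × 314.16 × 6 × 1 = 525.9 kN.
Bearing (10 mm plate, F_u = 450 MPa): end bolts L_c = 30 − 22/2 = 19, R_n = min(1.2×19×10×450, 2.4×20×10×450) = 102.6 kN/bolt; interior L_c = 58 − 22 = 36, R_n = 194.4 kN/bolt. φR_n = 0.75 × (2×102.6 + 4×194.4) = 737.1 kN.
Tension yield (gross): A_g = 177×10 = 1770 mm². φR_n = 0.90 × 300 × 1770 = 477.9 kN.
Governing: min(525.9, 737.1, 477.9) = 477.9 kN → gross-section yield.

477.9 kN (gross-section yield governs)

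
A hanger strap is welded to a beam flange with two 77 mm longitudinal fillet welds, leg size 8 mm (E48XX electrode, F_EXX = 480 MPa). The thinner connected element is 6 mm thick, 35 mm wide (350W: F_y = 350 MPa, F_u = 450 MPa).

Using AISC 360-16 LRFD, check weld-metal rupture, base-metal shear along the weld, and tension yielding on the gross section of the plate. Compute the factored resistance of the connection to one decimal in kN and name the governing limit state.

66.2 kN (gross-section yield governs)

Weld metal: throat = 0.707×8 = 5.656 mm, L = 2×77 = 154 mm. φR_n = 0.75 × 0.6 × 480 × 5.656 × 154 = 188.1 kN.
Base metal shear (6 mm plate): yield φR_n = 1.0×0.6×350×6×154 = 194.0 kN; rupture φR_n = 0.75×0.6×450×6×154 = 187.1 kN; take 187.1 kN (rupture).
Tension yield (gross): A_g = 35×6 = 210 mm². φR_n = 0.90 × 350 × 210 = 66.2 kN.
Governing: min(188.1, 187.1, 66.2) = 66.2 kN → gross-section yield.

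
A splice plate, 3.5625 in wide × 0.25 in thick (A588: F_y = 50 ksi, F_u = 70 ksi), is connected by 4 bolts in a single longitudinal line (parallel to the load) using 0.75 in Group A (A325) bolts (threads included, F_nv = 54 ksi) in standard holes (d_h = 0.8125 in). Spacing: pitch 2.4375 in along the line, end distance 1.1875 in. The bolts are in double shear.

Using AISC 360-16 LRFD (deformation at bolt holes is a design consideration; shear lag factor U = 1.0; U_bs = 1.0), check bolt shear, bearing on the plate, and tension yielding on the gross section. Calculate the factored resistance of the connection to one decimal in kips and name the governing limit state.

Bolt shear: A_b = π(0.75)²/4 = 0.44179 in². φR_n = 0.75 × 54 × 0.44179 × 4 × 2 = 143.1 kips.
Bearing (0.25 in plate, F_u = 70 ksi): end bolts L_c = 1.1875 − 0.8125/2 = 0.78125, R_n = min(1.2×0.78125×0.25×70, 2.4×0.75×0.25×70) = 16.406 kips/bolt; interior L_c = 2.4375 − 0.8125 = 1.625, R_n = 31.5 kips/bolt. φR_n = 0.75 × (1×16.406 + 3×31.5) = 83.2 kips.
Tension yield (gross): A_g = 3.5625×0.25 = 0.89063 in². φR_n = 0.90 × 50 × 0.89063 = 40.1 kips.
Governing: min(143.1, 83.2, 40.1) = 40.1 kips → gross-section yield.

40.1 kips (gross-section yield governs)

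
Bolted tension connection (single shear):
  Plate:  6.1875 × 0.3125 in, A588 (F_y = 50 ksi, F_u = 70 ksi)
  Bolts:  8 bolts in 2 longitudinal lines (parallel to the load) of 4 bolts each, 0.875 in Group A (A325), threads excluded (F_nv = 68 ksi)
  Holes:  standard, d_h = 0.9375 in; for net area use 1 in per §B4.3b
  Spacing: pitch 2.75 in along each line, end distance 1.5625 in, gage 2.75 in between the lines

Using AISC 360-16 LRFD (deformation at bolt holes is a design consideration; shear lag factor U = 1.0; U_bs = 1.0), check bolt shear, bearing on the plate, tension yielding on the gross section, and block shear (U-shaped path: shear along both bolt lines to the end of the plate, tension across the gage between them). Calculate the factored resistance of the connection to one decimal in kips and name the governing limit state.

87.0 kips (gross-section yield governs)

Bolt shear: A_b = π(0.875)²/4 = 0.60132 in². φR_n = 0.75 × 68 × 0.60132 × 8 × 1 = 245.3 kips.
Bearing (0.3125 in plate, F_u = 70 ksi): end bolts L_c = 1.5625 − 0.9375/2 = 1.09375, R_n = min(1.2×1.09375×0.3125×70, 2.4×0.875×0.3125×70) = 28.711 kips/bolt; interior L_c = 2.75 − 0.9375 = 1.8125, R_n = 45.938 kips/bolt. φR_n = 0.75 × (2×28.711 + 6×45.938) = 249.8 kips.
Tension yield (gross): A_g = 6.1875×0.3125 = 1.9336 in². φR_n = 0.90 × 50 × 1.9336 = 87.0 kips.
Block shear: shear path 2×[1.5625+3×2.75] = 2×9.8125 in, A_gv = 6.1328, A_nv = 2×(9.8125 − 3.5×1)×0.3125 = 3.9453 in²; tension across gage: (2.75 − 1×1)×0.3125 = 0.54688 in². R_n = min(0.6×70×3.9453, 0.6×50×6.1328) + 1.0×70×0.54688 = min(165.7, 183.98) + 38.282 = 203.98 kips. φR_n = 0.75 × 203.98 = 153.0 kips.
Governing: min(245.3, 249.8, 87.0, 153.0) = 87.0 kips → gross-section yield.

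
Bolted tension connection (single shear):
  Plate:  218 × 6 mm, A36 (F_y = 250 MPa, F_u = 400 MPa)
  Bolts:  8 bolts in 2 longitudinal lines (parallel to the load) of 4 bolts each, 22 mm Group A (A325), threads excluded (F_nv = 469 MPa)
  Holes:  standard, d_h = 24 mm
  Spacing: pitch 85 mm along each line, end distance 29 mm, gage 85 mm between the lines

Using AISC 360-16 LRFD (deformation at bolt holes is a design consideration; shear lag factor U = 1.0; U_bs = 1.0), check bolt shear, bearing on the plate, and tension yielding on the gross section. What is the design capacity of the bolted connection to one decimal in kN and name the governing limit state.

294.3 kN (gross-section yield governs)

Bolt shear: A_b = π(22)²/4 = 380.13 mm². φR_n = 0.75 × 469 × 380.13 × 8 × 1 = 1069.7 kN.
Bearing (6 mm plate, F_u = 400 MPa): end bolts L_c = 29 − 24/2 = 17, R_n = min(1.2×17×6×400, 2.4×22×6×400) = 48.96 kN/bolt; interior L_c = 85 − 24 = 61, R_n = 126.72 kN/bolt. φR_n = 0.75 × (2×48.96 + 6×126.72) = 643.7 kN.
Tension yield (gross): A_g = 218×6 = 1308 mm². φR_n = 0.90 × 250 × 1308 = 294.3 kN.
Governing: min(1069.7, 643.7, 294.3) = 294.3 kN → gross-section yield.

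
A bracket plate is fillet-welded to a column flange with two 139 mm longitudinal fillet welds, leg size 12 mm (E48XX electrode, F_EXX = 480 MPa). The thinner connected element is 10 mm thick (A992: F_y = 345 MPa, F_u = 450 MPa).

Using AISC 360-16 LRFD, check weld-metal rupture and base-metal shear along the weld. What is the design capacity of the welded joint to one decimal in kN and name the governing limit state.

509.4 kN (weld metal governs)

Weld metal: throat = 0.707×12 = 8.484 mm, L = 2×139 = 278 mm. φR_n = 0.75 × 0.6 × 480 × 8.484 × 278 = 509.4 kN.
Base metal shear (10 mm plate): yield φR_n = 1.0×0.6×345×10×278 = 575.5 kN; rupture φR_n = 0.75×0.6×450×10×278 = 563.0 kN; take 563.0 kN (rupture).
Governing: min(509.4, 563.0) = 509.4 kN → weld metal.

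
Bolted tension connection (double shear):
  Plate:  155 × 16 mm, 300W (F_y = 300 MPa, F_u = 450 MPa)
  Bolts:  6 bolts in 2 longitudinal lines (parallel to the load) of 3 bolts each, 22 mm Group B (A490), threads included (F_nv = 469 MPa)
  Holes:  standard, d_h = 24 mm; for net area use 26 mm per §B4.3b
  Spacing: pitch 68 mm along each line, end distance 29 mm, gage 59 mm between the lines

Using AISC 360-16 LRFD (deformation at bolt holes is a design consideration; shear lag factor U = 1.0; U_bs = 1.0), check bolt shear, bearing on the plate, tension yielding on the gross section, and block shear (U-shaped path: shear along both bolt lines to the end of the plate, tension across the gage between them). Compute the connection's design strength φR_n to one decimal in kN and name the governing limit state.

669.6 kN (gross-section yield governs)

Bolt shear: A_b = π(22)²/4 = 380.13 mm². φR_n = 0.75 × 469 × 380.13 × 6 × 2 = 1604.5 kN.
Bearing (16 mm plate, F_u = 450 MPa): end bolts L_c = 29 − 24/2 = 17, R_n = min(1.2×17×16×450, 2.4×22×16×450) = 146.88 kN/bolt; interior L_c = 68 − 24 = 44, R_n = 380.16 kN/bolt. φR_n = 0.75 × (2×146.88 + 4×380.16) = 1360.8 kN.
Tension yield (gross): A_g = 155×16 = 2480 mm². φR_n = 0.90 × 300 × 2480 = 669.6 kN.
Block shear: shear path 2×[29+2×68] = 2×165 mm, A_gv = 5280, A_nv = 2×(165 − 2.5×26)×16 = 3200 mm²; tension across gage: (59 − 1×26)×16 = 528 mm². R_n = min(0.6×450×3200, 0.6×300×5280) + 1.0×450×528 = min(864, 950.4) + 237.6 = 1101.6 kN. φR_n = 0.75 × 1101.6 = 826.2 kN.
Governing: min(1604.5, 1360.8, 669.6, 826.2) = 669.6 kN → gross-section yield.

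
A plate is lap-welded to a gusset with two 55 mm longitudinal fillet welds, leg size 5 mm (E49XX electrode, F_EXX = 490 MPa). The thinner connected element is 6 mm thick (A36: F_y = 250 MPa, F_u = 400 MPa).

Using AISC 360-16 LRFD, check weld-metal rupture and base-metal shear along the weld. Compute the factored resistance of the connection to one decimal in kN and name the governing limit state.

85.7 kN (weld metal governs)

Weld metal: throat = 0.707×5 = 3.535 mm, L = 2×55 = 110 mm. φR_n = 0.75 × 0.6 × 490 × 3.535 × 110 = 85.7 kN.
Base metal shear (6 mm plate): yield φR_n = 1.0×0.6×250×6×110 = 99.0 kN; rupture φR_n = 0.75×0.6×400×6×110 = 118.8 kN; take 99.0 kN (yield).
Governing: min(85.7, 99.0) = 85.7 kN → weld metal.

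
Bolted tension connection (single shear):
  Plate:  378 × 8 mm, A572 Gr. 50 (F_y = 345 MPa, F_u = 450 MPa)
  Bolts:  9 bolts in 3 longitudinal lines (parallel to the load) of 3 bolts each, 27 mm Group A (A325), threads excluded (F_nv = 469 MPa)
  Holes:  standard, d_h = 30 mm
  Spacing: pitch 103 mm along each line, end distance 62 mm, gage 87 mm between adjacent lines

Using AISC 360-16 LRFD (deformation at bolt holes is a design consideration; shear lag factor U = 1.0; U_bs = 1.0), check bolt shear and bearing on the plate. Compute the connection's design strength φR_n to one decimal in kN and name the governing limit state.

Bolt shear: A_b = π(27)²/4 = 572.56 mm². φR_n = 0.75 × 469 × 572.56 × 9 × 1 = 1812.6 kN.
Bearing (8 mm plate, F_u = 450 MPa): end bolts L_c = 62 − 30/2 = 47, R_n = min(1.2×47×8×450, 2.4×27×8×450) = 203.04 kN/bolt; interior L_c = 103 − 30 = 73, R_n = 233.28 kN/bolt. φR_n = 0.75 × (3×203.04 + 6×233.28) = 1506.6 kN.
Governing: min(1812.6, 1506.6) = 1506.6 kN → bearing.

1506.6 kN (bearing governs)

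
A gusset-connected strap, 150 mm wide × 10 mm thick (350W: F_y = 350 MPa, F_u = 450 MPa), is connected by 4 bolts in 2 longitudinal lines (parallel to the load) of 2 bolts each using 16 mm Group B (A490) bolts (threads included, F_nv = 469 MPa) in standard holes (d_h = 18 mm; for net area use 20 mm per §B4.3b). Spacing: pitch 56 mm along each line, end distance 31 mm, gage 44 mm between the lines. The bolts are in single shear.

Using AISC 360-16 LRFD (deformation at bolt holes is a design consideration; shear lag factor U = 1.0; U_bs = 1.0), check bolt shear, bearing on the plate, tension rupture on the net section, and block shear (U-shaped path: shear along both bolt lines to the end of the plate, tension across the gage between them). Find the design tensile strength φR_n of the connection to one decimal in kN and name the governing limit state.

Bolt shear: A_b = π(16)²/4 = 201.06 mm². φR_n = 0.75 × 469 × 201.06 × 4 × 1 = 282.9 kN.
Bearing (10 mm plate, F_u = 450 MPa): end bolts L_c = 31 − 18/2 = 22, R_n = min(1.2×22×10×450, 2.4×16×10×450) = 118.8 kN/bolt; interior L_c = 56 − 18 = 38, R_n = 172.8 kN/bolt. φR_n = 0.75 × (2×118.8 + 2×172.8) = 437.4 kN.
Tension rupture (net): A_n = (150 − 2×20)×10 = 1100 mm² (U = 1.0, A_e = A_n). φR_n = 0.75 × 450 × 1100 = 371.3 kN.
Block shear: shear path 2×[31+1×56] = 2×87 mm, A_gv = 1740, A_nv = 2×(87 − 1.5×20)×10 = 1140 mm²; tension across gage: (44 − 1×20)×10 = 240 mm². R_n = min(0.6×450×1140, 0.6×350×1740) + 1.0×450×240 = min(307.8, 365.4) + 108 = 415.8 kN. φR_n = 0.75 × 415.8 = 311.9 kN.
Governing: min(282.9, 437.4, 371.3, 311.9) = 282.9 kN → bolt shear.

282.9 kN (bolt shear governs)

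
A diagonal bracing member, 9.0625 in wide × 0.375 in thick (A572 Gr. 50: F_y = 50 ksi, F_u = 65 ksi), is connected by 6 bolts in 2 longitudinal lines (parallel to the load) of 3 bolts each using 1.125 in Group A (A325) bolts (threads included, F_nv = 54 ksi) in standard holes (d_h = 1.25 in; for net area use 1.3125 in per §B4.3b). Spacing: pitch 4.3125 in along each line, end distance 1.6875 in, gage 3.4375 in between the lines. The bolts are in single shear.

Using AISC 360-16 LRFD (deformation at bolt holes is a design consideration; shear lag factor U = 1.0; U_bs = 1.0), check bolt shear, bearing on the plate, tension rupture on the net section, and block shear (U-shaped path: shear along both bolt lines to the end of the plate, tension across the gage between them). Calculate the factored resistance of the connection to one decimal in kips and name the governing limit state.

117.7 kips (net-section rupture governs)

Bolt shear: A_b = π(1.125)²/4 = 0.99402 in². φR_n = 0.75 × 54 × 0.99402 × 6 × 1 = 241.5 kips.
Bearing (0.375 in plate, F_u = 65 ksi): end bolts L_c = 1.6875 − 1.25/2 = 1.0625, R_n = min(1.2×1.0625×0.375×65, 2.4×1.125×0.375×65) = 31.078 kips/bolt; interior L_c = 4.3125 − 1.25 = 3.0625, R_n = 65.813 kips/bolt. φR_n = 0.75 × (2×31.078 + 4×65.813) = 244.1 kips.
Tension rupture (net): A_n = (9.0625 − 2×1.3125)×0.375 = 2.4141 in² (U = 1.0, A_e = A_n). φR_n = 0.75 × 65 × 2.4141 = 117.7 kips.
Block shear: shear path 2×[1.6875+2×4.3125] = 2×10.3125 in, A_gv = 7.7344, A_nv = 2×(10.3125 − 2.5×1.3125)×0.375 = 5.2734 in²; tension across gage: (3.4375 − 1×1.3125)×0.375 = 0.79688 in². R_n = min(0.6×65×5.2734, 0.6×50×7.7344) + 1.0×65×0.79688 = min(205.66, 232.03) + 51.797 = 257.46 kips. φR_n = 0.75 × 257.46 = 193.1 kips.
Governing: min(241.5, 244.1, 117.7, 193.1) = 117.7 kips → net-section rupture.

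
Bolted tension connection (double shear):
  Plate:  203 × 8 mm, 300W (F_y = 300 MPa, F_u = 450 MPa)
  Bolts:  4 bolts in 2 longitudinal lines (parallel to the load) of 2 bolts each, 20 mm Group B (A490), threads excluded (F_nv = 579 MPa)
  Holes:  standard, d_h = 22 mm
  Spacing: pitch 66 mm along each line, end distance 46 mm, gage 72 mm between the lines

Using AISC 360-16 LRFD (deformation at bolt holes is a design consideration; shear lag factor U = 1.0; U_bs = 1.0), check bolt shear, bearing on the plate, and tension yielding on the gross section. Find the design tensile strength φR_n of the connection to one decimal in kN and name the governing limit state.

Bolt shear: A_b = π(20)²/4 = 314.16 mm². φR_n = 0.75 × 579 × 314.16 × 4 × 2 = 1091.4 kN.
Bearing (8 mm plate, F_u = 450 MPa): end bolts L_c = 46 − 22/2 = 35, R_n = min(1.2×35×8×450, 2.4×20×8×450) = 151.2 kN/bolt; interior L_c = 66 − 22 = 44, R_n = 172.8 kN/bolt. φR_n = 0.75 × (2×151.2 + 2×172.8) = 486.0 kN.
Tension yield (gross): A_g = 203×8 = 1624 mm². φR_n = 0.90 × 300 × 1624 = 438.5 kN.
Governing: min(1091.4, 486.0, 438.5) = 438.5 kN → gross-section yield.

438.5 kN (gross-section yield governs)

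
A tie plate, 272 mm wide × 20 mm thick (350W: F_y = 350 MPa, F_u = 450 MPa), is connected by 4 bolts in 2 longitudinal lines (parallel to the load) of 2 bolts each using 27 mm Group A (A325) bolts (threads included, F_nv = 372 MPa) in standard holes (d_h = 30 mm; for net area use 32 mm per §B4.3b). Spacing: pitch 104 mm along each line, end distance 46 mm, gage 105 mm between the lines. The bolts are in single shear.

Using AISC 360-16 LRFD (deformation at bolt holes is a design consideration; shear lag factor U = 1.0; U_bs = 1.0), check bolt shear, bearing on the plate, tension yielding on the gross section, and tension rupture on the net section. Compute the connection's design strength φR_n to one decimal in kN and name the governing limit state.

Bolt shear: A_b = π(27)²/4 = 572.56 mm². φR_n = 0.75 × 372 × 572.56 × 4 × 1 = 639.0 kN.
Bearing (20 mm plate, F_u = 450 MPa): end bolts L_c = 46 − 30/2 = 31, R_n = min(1.2×31×20×450, 2.4×27×20×450) = 334.8 kN/bolt; interior L_c = 104 − 30 = 74, R_n = 583.2 kN/bolt. φR_n = 0.75 × (2×334.8 + 2×583.2) = 1377.0 kN.
Tension yield (gross): A_g = 272×20 = 5440 mm². φR_n = 0.90 × 350 × 5440 = 1713.6 kN.
Tension rupture (net): A_n = (272 − 2×32)×20 = 4160 mm² (U = 1.0, A_e = A_n). φR_n = 0.75 × 450 × 4160 = 1404.0 kN.
Governing: min(639.0, 1377.0, 1713.6, 1404.0) = 639.0 kN → bolt shear.

639.0 kN (bolt shear governs)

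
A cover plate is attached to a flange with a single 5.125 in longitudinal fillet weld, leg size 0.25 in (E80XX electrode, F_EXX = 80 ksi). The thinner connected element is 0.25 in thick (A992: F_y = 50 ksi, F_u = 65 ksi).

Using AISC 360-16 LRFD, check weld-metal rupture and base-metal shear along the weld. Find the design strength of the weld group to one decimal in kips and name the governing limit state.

Weld metal: throat = 0.707×0.25 = 0.17675 in, L = 5.125 in. φR_n = 0.75 × 0.6 × 80 × 0.17675 × 5.125 = 32.6 kips.
Base metal shear (0.25 in plate): yield φR_n = 1.0×0.6×50×0.25×5.125 = 38.4 kips; rupture φR_n = 0.75×0.6×65×0.25×5.125 = 37.5 kips; take 37.5 kips (rupture).
Governing: min(32.6, 37.5) = 32.6 kips → weld metal.

32.6 kips (weld metal governs)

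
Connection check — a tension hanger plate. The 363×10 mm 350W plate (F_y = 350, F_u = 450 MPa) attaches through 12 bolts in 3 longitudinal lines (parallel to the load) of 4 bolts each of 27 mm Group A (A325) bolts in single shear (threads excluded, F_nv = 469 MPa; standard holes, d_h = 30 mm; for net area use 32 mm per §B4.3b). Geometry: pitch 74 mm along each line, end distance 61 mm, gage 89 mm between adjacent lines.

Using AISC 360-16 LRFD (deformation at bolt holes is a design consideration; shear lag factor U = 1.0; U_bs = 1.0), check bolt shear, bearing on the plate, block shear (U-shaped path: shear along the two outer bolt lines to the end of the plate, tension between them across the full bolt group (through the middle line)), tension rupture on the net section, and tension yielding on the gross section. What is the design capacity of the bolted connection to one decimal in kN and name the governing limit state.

901.1 kN (net-section rupture governs)

Bolt shear: A_b = π(27)²/4 = 572.56 mm². φR_n = 0.75 × 469 × 572.56 × 12 × 1 = 2416.8 kN.
Bearing (10 mm plate, F_u = 450 MPa): end bolts L_c = 61 − 30/2 = 46, R_n = min(1.2×46×10×450, 2.4×27×10×450) = 248.4 kN/bolt; interior L_c = 74 − 30 = 44, R_n = 237.6 kN/bolt. φR_n = 0.75 × (3×248.4 + 9×237.6) = 2162.7 kN.
Block shear: shear path 2×[61+3×74] = 2×283 mm, A_gv = 5660, A_nv = 2×(283 − 3.5×32)×10 = 3420 mm²; tension across gage: (178 − 2×32)×10 = 1140 mm². R_n = min(0.6×450×3420, 0.6×350×5660) + 1.0×450×1140 = min(923.4, 1188.6) + 513 = 1436.4 kN. φR_n = 0.75 × 1436.4 = 1077.3 kN.
Tension rupture (net): A_n = (363 − 3×32)×10 = 2670 mm² (U = 1.0, A_e = A_n). φR_n = 0.75 × 450 × 2670 = 901.1 kN.
Tension yield (gross): A_g = 363×10 = 3630 mm². φR_n = 0.90 × 350 × 3630 = 1143.5 kN.
Governing: min(2416.8, 2162.7, 1077.3, 901.1, 1143.5) = 901.1 kN → net-section rupture.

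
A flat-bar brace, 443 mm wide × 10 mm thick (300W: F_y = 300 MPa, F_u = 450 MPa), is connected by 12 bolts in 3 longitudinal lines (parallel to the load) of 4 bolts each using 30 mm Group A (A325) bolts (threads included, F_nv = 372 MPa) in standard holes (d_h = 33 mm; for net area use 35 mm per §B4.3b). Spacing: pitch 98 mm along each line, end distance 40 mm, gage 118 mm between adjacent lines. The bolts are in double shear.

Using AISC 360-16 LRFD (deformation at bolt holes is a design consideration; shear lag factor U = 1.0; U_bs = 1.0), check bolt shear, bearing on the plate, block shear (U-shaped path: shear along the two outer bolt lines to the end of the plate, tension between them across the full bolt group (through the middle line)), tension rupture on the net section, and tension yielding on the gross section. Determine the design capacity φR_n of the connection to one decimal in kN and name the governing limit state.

1140.8 kN (net-section rupture governs)

Bolt shear: A_b = π(30)²/4 = 706.86 mm². φR_n = 0.75 × 372 × 706.86 × 12 × 2 = 4733.1 kN.
Bearing (10 mm plate, F_u = 450 MPa): end bolts L_c = 40 − 33/2 = 23.5, R_n = min(1.2×23.5×10×450, 2.4×30×10×450) = 126.9 kN/bolt; interior L_c = 98 − 33 = 65, R_n = 324 kN/bolt. φR_n = 0.75 × (3×126.9 + 9×324) = 2472.5 kN.
Block shear: shear path 2×[40+3×98] = 2×334 mm, A_gv = 6680, A_nv = 2×(334 − 3.5×35)×10 = 4230 mm²; tension across gage: (236 − 2×35)×10 = 1660 mm². R_n = min(0.6×450×4230, 0.6×300×6680) + 1.0×450×1660 = min(1142.1, 1202.4) + 747 = 1889.1 kN. φR_n = 0.75 × 1889.1 = 1416.8 kN.
Tension rupture (net): A_n = (443 − 3×35)×10 = 3380 mm² (U = 1.0, A_e = A_n). φR_n = 0.75 × 450 × 3380 = 1140.8 kN.
Tension yield (gross): A_g = 443×10 = 4430 mm². φR_n = 0.90 × 300 × 4430 = 1196.1 kN.
Governing: min(4733.1, 2472.5, 1416.8, 1140.8, 1196.1) = 1140.8 kN → net-section rupture.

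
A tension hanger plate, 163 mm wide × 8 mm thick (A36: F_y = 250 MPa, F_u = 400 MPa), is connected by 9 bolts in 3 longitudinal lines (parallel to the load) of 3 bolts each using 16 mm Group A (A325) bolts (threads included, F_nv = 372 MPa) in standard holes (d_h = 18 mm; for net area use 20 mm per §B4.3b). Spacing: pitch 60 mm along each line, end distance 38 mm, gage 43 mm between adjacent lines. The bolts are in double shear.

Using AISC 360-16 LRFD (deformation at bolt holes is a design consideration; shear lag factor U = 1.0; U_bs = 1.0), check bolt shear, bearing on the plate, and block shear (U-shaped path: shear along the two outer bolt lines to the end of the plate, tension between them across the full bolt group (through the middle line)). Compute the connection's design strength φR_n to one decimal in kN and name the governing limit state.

394.8 kN (block shear governs)

Bolt shear: A_b = π(16)²/4 = 201.06 mm². φR_n = 0.75 × 372 × 201.06 × 9 × 2 = 1009.7 kN.
Bearing (8 mm plate, F_u = 400 MPa): end bolts L_c = 38 − 18/2 = 29, R_n = min(1.2×29×8×400, 2.4×16×8×400) = 111.36 kN/bolt; interior L_c = 60 − 18 = 42, R_n = 122.88 kN/bolt. φR_n = 0.75 × (3×111.36 + 6×122.88) = 803.5 kN.
Block shear: shear path 2×[38+2×60] = 2×158 mm, A_gv = 2528, A_nv = 2×(158 − 2.5×20)×8 = 1728 mm²; tension across gage: (86 − 2×20)×8 = 368 mm². R_n = min(0.6×400×1728, 0.6×250×2528) + 1.0×400×368 = min(414.72, 379.2) + 147.2 = 526.4 kN. φR_n = 0.75 × 526.4 = 394.8 kN.
Governing: min(1009.7, 803.5, 394.8) = 394.8 kN → block shear.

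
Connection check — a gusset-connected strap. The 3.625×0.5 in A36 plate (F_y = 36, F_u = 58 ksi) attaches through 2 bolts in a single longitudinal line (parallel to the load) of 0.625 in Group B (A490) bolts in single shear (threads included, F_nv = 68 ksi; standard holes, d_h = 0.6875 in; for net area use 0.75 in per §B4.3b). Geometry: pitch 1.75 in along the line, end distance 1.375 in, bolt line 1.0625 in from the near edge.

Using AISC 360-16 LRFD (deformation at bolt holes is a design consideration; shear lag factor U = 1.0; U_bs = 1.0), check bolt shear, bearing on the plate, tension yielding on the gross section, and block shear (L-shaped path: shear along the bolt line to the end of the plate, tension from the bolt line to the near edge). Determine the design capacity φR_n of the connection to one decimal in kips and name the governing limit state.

31.3 kips (bolt shear governs)

Bolt shear: A_b = π(0.625)²/4 = 0.3068 in². φR_n = 0.75 × 68 × 0.3068 × 2 × 1 = 31.3 kips.
Bearing (0.5 in plate, F_u = 58 ksi): end bolts L_c = 1.375 − 0.6875/2 = 1.03125, R_n = min(1.2×1.03125×0.5×58, 2.4×0.625×0.5×58) = 35.888 kips/bolt; interior L_c = 1.75 − 0.6875 = 1.0625, R_n = 36.975 kips/bolt. φR_n = 0.75 × (1×35.888 + 1×36.975) = 54.6 kips.
Tension yield (gross): A_g = 3.625×0.5 = 1.8125 in². φR_n = 0.90 × 36 × 1.8125 = 58.7 kips.
Block shear: shear path 1×[1.375+1×1.75] = 1×3.125 in, A_gv = 1.5625, A_nv = 1×(3.125 − 1.5×0.75)×0.5 = 1 in²; tension to near edge: (1.0625 − 0.5×0.75)×0.5 = 0.34375 in². R_n = min(0.6×58×1, 0.6×36×1.5625) + 1.0×58×0.34375 = min(34.8, 33.75) + 19.938 = 53.688 kips. φR_n = 0.75 × 53.688 = 40.3 kips.
Governing: min(31.3, 54.6, 58.7, 40.3) = 31.3 kips → bolt shear.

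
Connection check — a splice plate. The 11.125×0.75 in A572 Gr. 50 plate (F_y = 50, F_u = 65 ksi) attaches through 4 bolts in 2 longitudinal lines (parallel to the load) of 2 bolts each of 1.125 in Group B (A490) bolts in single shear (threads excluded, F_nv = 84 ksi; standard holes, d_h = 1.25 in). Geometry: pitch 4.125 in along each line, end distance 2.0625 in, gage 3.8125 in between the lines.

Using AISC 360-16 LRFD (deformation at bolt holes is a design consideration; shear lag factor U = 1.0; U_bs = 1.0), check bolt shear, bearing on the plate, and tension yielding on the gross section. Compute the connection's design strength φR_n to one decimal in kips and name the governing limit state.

250.5 kips (bolt shear governs)

Bolt shear: A_b = π(1.125)²/4 = 0.99402 in². φR_n = 0.75 × 84 × 0.99402 × 4 × 1 = 250.5 kips.
Bearing (0.75 in plate, F_u = 65 ksi): end bolts L_c = 2.0625 − 1.25/2 = 1.4375, R_n = min(1.2×1.4375×0.75×65, 2.4×1.125×0.75×65) = 84.094 kips/bolt; interior L_c = 4.125 − 1.25 = 2.875, R_n = 131.63 kips/bolt. φR_n = 0.75 × (2×84.094 + 2×131.63) = 323.6 kips.
Tension yield (gross): A_g = 11.125×0.75 = 8.3438 in². φR_n = 0.90 × 50 × 8.3438 = 375.5 kips.
Governing: min(250.5, 323.6, 375.5) = 250.5 kips → bolt shear.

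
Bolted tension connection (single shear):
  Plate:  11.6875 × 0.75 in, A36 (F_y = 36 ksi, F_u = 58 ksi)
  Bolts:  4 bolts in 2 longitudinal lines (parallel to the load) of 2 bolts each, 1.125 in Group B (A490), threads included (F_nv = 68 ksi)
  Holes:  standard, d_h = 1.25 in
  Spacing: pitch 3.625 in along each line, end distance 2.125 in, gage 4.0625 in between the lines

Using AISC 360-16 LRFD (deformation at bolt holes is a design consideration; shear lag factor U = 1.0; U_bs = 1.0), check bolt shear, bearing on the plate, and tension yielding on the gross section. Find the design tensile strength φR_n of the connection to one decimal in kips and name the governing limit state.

Bolt shear: A_b = π(1.125)²/4 = 0.99402 in². φR_n = 0.75 × 68 × 0.99402 × 4 × 1 = 202.8 kips.
Bearing (0.75 in plate, F_u = 58 ksi): end bolts L_c = 2.125 − 1.25/2 = 1.5, R_n = min(1.2×1.5×0.75×58, 2.4×1.125×0.75×58) = 78.3 kips/bolt; interior L_c = 3.625 − 1.25 = 2.375, R_n = 117.45 kips/bolt. φR_n = 0.75 × (2×78.3 + 2×117.45) = 293.6 kips.
Tension yield (gross): A_g = 11.6875×0.75 = 8.7656 in². φR_n = 0.90 × 36 × 8.7656 = 284.0 kips.
Governing: min(202.8, 293.6, 284.0) = 202.8 kips → bolt shear.

202.8 kips (bolt shear governs)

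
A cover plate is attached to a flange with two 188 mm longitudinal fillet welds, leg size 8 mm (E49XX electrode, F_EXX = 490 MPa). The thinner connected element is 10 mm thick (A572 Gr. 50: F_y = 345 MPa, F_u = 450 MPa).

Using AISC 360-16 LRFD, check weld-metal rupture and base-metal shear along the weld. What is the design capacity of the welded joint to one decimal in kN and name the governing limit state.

468.9 kN (weld metal governs)

Weld metal: throat = 0.707×8 = 5.656 mm, L = 2×188 = 376 mm. φR_n = 0.75 × 0.6 × 490 × 5.656 × 376 = 468.9 kN.
Base metal shear (10 mm plate): yield φR_n = 1.0×0.6×345×10×376 = 778.3 kN; rupture φR_n = 0.75×0.6×450×10×376 = 761.4 kN; take 761.4 kN (rupture).
Governing: min(468.9, 761.4) = 468.9 kN → weld metal.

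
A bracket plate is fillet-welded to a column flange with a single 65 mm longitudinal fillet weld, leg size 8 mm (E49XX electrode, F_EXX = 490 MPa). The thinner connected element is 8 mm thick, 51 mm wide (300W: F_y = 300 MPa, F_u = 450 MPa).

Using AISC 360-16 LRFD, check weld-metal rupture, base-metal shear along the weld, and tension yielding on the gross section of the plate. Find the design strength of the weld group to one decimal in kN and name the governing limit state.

81.1 kN (weld metal governs)

Weld metal: throat = 0.707×8 = 5.656 mm, L = 65 mm. φR_n = 0.75 × 0.6 × 490 × 5.656 × 65 = 81.1 kN.
Base metal shear (8 mm plate): yield φR_n = 1.0×0.6×300×8×65 = 93.6 kN; rupture φR_n = 0.75×0.6×450×8×65 = 105.3 kN; take 93.6 kN (yield).
Tension yield (gross): A_g = 51×8 = 408 mm². φR_n = 0.90 × 300 × 408 = 110.2 kN.
Governing: min(81.1, 93.6, 110.2) = 81.1 kN → weld metal.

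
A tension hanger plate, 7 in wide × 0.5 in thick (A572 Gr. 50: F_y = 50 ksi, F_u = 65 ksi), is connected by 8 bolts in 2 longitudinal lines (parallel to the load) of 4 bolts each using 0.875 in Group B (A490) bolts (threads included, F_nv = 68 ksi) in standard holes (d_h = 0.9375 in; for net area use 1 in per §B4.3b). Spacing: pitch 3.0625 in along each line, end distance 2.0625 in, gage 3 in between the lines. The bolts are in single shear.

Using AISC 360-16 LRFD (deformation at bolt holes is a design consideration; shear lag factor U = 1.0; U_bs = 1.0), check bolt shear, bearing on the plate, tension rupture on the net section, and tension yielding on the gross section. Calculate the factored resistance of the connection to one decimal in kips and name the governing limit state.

121.9 kips (net-section rupture governs)

Bolt shear: A_b = π(0.875)²/4 = 0.60132 in². φR_n = 0.75 × 68 × 0.60132 × 8 × 1 = 245.3 kips.
Bearing (0.5 in plate, F_u = 65 ksi): end bolts L_c = 2.0625 − 0.9375/2 = 1.59375, R_n = min(1.2×1.59375×0.5×65, 2.4×0.875×0.5×65) = 62.156 kips/bolt; interior L_c = 3.0625 − 0.9375 = 2.125, R_n = 68.25 kips/bolt. φR_n = 0.75 × (2×62.156 + 6×68.25) = 400.4 kips.
Tension rupture (net): A_n = (7 − 2×1)×0.5 = 2.5 in² (U = 1.0, A_e = A_n). φR_n = 0.75 × 65 × 2.5 = 121.9 kips.
Tension yield (gross): A_g = 7×0.5 = 3.5 in². φR_n = 0.90 × 50 × 3.5 = 157.5 kips.
Governing: min(245.3, 400.4, 121.9, 157.5) = 121.9 kips → net-section rupture.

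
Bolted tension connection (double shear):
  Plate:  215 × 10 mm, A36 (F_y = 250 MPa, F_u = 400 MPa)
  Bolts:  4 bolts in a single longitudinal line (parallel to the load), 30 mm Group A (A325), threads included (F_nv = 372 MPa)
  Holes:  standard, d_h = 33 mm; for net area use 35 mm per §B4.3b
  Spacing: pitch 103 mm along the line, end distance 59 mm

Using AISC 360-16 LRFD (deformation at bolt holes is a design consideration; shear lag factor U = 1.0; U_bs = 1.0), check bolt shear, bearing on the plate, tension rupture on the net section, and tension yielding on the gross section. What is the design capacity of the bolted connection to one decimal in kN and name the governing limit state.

483.8 kN (gross-section yield governs)

Bolt shear: A_b = π(30)²/4 = 706.86 mm². φR_n = 0.75 × 372 × 706.86 × 4 × 2 = 1577.7 kN.
Bearing (10 mm plate, F_u = 400 MPa): end bolts L_c = 59 − 33/2 = 42.5, R_n = min(1.2×42.5×10×400, 2.4×30×10×400) = 204 kN/bolt; interior L_c = 103 − 33 = 70, R_n = 288 kN/bolt. φR_n = 0.75 × (1×204 + 3×288) = 801.0 kN.
Tension rupture (net): A_n = (215 − 1×35)×10 = 1800 mm² (U = 1.0, A_e = A_n). φR_n = 0.75 × 400 × 1800 = 540.0 kN.
Tension yield (gross): A_g = 215×10 = 2150 mm². φR_n = 0.90 × 250 × 2150 = 483.8 kN.
Governing: min(1577.7, 801.0, 540.0, 483.8) = 483.8 kN → gross-section yield.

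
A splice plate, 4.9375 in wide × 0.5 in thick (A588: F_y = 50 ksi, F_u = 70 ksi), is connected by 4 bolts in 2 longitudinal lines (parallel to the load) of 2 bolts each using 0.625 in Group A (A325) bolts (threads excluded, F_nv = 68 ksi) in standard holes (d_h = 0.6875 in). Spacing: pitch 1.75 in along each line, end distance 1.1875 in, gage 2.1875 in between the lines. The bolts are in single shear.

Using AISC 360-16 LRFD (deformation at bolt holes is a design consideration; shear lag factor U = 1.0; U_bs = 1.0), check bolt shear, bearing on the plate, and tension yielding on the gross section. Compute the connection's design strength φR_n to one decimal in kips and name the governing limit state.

62.6 kips (bolt shear governs)

Bolt shear: A_b = π(0.625)²/4 = 0.3068 in². φR_n = 0.75 × 68 × 0.3068 × 4 × 1 = 62.6 kips.
Bearing (0.5 in plate, F_u = 70 ksi): end bolts L_c = 1.1875 − 0.6875/2 = 0.84375, R_n = min(1.2×0.84375×0.5×70, 2.4×0.625×0.5×70) = 35.438 kips/bolt; interior L_c = 1.75 − 0.6875 = 1.0625, R_n = 44.625 kips/bolt. φR_n = 0.75 × (2×35.438 + 2×44.625) = 120.1 kips.
Tension yield (gross): A_g = 4.9375×0.5 = 2.4688 in². φR_n = 0.90 × 50 × 2.4688 = 111.1 kips.
Governing: min(62.6, 120.1, 111.1) = 62.6 kips → bolt shear.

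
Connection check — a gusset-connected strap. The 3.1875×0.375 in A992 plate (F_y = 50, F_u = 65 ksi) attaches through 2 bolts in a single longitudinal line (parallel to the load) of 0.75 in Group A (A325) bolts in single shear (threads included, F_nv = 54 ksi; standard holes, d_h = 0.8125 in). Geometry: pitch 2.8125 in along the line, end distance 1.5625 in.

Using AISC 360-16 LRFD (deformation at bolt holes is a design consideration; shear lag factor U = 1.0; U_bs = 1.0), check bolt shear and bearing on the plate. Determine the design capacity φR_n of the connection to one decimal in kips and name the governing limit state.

35.8 kips (bolt shear governs)

Bolt shear: A_b = π(0.75)²/4 = 0.44179 in². φR_n = 0.75 × 54 × 0.44179 × 2 × 1 = 35.8 kips.
Bearing (0.375 in plate, F_u = 65 ksi): end bolts L_c = 1.5625 − 0.8125/2 = 1.15625, R_n = min(1.2×1.15625×0.375×65, 2.4×0.75×0.375×65) = 33.82 kips/bolt; interior L_c = 2.8125 − 0.8125 = 2, R_n = 43.875 kips/bolt. φR_n = 0.75 × (1×33.82 + 1×43.875) = 58.3 kips.
Governing: min(35.8, 58.3) = 35.8 kips → bolt shear.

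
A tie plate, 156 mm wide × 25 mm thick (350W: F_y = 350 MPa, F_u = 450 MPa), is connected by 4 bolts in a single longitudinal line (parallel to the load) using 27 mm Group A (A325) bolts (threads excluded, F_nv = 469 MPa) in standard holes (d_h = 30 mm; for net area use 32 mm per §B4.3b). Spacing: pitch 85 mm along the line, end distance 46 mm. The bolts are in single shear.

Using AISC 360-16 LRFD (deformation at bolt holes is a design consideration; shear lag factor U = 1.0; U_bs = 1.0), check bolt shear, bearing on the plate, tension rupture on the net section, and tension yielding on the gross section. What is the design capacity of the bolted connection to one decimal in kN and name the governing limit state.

805.6 kN (bolt shear governs)

Bolt shear: A_b = π(27)²/4 = 572.56 mm². φR_n = 0.75 × 469 × 572.56 × 4 × 1 = 805.6 kN.
Bearing (25 mm plate, F_u = 450 MPa): end bolts L_c = 46 − 30/2 = 31, R_n = min(1.2×31×25×450, 2.4×27×25×450) = 418.5 kN/bolt; interior L_c = 85 − 30 = 55, R_n = 729 kN/bolt. φR_n = 0.75 × (1×418.5 + 3×729) = 1954.1 kN.
Tension rupture (net): A_n = (156 − 1×32)×25 = 3100 mm² (U = 1.0, A_e = A_n). φR_n = 0.75 × 450 × 3100 = 1046.3 kN.
Tension yield (gross): A_g = 156×25 = 3900 mm². φR_n = 0.90 × 350 × 3900 = 1228.5 kN.
Governing: min(805.6, 1954.1, 1046.3, 1228.5) = 805.6 kN → bolt shear.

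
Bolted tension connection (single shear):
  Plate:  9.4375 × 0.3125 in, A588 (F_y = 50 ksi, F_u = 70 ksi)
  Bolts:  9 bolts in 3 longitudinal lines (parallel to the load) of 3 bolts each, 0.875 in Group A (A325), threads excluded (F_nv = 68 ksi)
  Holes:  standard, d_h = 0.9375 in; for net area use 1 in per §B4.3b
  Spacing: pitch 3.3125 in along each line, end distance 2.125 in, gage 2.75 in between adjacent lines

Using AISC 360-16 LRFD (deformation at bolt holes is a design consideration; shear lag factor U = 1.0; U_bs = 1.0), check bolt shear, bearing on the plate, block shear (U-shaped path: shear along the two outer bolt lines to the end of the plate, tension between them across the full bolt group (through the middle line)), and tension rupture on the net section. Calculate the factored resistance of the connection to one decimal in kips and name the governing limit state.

Bolt shear: A_b = π(0.875)²/4 = 0.60132 in². φR_n = 0.75 × 68 × 0.60132 × 9 × 1 = 276.0 kips.
Bearing (0.3125 in plate, F_u = 70 ksi): end bolts L_c = 2.125 − 0.9375/2 = 1.65625, R_n = min(1.2×1.65625×0.3125×70, 2.4×0.875×0.3125×70) = 43.477 kips/bolt; interior L_c = 3.3125 − 0.9375 = 2.375, R_n = 45.938 kips/bolt. φR_n = 0.75 × (3×43.477 + 6×45.938) = 304.5 kips.
Block shear: shear path 2×[2.125+2×3.3125] = 2×8.75 in, A_gv = 5.4688, A_nv = 2×(8.75 − 2.5×1)×0.3125 = 3.9063 in²; tension across gage: (5.5 − 2×1)×0.3125 = 1.0938 in². R_n = min(0.6×70×3.9063, 0.6×50×5.4688) + 1.0×70×1.0938 = min(164.06, 164.06) + 76.566 = 240.63 kips. φR_n = 0.75 × 240.63 = 180.5 kips.
Tension rupture (net): A_n = (9.4375 − 3×1)×0.3125 = 2.0117 in² (U = 1.0, A_e = A_n). φR_n = 0.75 × 70 × 2.0117 = 105.6 kips.
Governing: min(276.0, 304.5, 180.5, 105.6) = 105.6 kips → net-section rupture.

105.6 kips (net-section rupture governs)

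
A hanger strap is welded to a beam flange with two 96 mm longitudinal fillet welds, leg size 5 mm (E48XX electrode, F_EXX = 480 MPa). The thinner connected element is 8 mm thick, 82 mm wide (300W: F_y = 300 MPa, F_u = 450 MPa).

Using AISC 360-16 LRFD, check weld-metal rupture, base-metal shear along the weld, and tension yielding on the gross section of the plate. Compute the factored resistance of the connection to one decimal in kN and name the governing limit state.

Weld metal: throat = 0.707×5 = 3.535 mm, L = 2×96 = 192 mm. φR_n = 0.75 × 0.6 × 480 × 3.535 × 192 = 146.6 kN.
Base metal shear (8 mm plate): yield φR_n = 1.0×0.6×300×8×192 = 276.5 kN; rupture φR_n = 0.75×0.6×450×8×192 = 311.0 kN; take 276.5 kN (yield).
Tension yield (gross): A_g = 82×8 = 656 mm². φR_n = 0.90 × 300 × 656 = 177.1 kN.
Governing: min(146.6, 276.5, 177.1) = 146.6 kN → weld metal.

146.6 kN (weld metal governs)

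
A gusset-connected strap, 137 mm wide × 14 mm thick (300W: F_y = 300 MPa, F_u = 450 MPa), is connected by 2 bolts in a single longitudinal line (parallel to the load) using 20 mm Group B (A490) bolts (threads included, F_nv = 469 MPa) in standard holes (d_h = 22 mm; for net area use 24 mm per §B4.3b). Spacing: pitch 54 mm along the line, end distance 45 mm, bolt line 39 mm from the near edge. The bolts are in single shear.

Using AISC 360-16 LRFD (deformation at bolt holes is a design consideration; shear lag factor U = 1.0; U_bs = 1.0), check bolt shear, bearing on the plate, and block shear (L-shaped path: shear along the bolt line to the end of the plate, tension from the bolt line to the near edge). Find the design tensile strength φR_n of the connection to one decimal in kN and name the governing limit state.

221.0 kN (bolt shear governs)

Bolt shear: A_b = π(20)²/4 = 314.16 mm². φR_n = 0.75 × 469 × 314.16 × 2 × 1 = 221.0 kN.
Bearing (14 mm plate, F_u = 450 MPa): end bolts L_c = 45 − 22/2 = 34, R_n = min(1.2×34×14×450, 2.4×20×14×450) = 257.04 kN/bolt; interior L_c = 54 − 22 = 32, R_n = 241.92 kN/bolt. φR_n = 0.75 × (1×257.04 + 1×241.92) = 374.2 kN.
Block shear: shear path 1×[45+1×54] = 1×99 mm, A_gv = 1386, A_nv = 1×(99 − 1.5×24)×14 = 882 mm²; tension to near edge: (39 − 0.5×24)×14 = 378 mm². R_n = min(0.6×450×882, 0.6×300×1386) + 1.0×450×378 = min(238.14, 249.48) + 170.1 = 408.24 kN. φR_n = 0.75 × 408.24 = 306.2 kN.
Governing: min(221.0, 374.2, 306.2) = 221.0 kN → bolt shear.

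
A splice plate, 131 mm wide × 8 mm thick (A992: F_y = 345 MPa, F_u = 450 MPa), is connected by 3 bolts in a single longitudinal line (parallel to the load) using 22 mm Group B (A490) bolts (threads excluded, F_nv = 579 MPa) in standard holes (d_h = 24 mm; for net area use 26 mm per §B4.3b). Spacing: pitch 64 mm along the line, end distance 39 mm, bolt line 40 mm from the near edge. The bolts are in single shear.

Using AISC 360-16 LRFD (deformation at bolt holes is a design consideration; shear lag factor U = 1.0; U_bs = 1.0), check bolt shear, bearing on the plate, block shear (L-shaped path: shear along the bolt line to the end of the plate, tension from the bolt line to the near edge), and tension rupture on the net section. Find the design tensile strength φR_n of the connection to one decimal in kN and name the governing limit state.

238.1 kN (block shear governs)

Bolt shear: A_b = π(22)²/4 = 380.13 mm². φR_n = 0.75 × 579 × 380.13 × 3 × 1 = 495.2 kN.
Bearing (8 mm plate, F_u = 450 MPa): end bolts L_c = 39 − 24/2 = 27, R_n = min(1.2×27×8×450, 2.4×22×8×450) = 116.64 kN/bolt; interior L_c = 64 − 24 = 40, R_n = 172.8 kN/bolt. φR_n = 0.75 × (1×116.64 + 2×172.8) = 346.7 kN.
Block shear: shear path 1×[39+2×64] = 1×167 mm, A_gv = 1336, A_nv = 1×(167 − 2.5×26)×8 = 816 mm²; tension to near edge: (40 − 0.5×26)×8 = 216 mm². R_n = min(0.6×450×816, 0.6×345×1336) + 1.0×450×216 = min(220.32, 276.55) + 97.2 = 317.52 kN. φR_n = 0.75 × 317.52 = 238.1 kN.
Tension rupture (net): A_n = (131 − 1×26)×8 = 840 mm² (U = 1.0, A_e = A_n). φR_n = 0.75 × 450 × 840 = 283.5 kN.
Governing: min(495.2, 346.7, 238.1, 283.5) = 238.1 kN → block shear.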